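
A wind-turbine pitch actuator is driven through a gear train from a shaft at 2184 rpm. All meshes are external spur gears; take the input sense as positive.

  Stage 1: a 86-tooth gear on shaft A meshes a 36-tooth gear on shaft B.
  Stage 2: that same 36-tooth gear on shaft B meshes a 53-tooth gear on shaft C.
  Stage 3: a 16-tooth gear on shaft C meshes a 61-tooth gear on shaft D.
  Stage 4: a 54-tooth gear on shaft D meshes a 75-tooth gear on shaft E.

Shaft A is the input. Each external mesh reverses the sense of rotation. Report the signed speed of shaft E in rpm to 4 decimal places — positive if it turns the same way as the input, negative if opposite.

Stage 1 [86T→36T]: ω = 2184.0000×86/36 = 5217.3333 rpm, dir flips to −; running = −5217.3333
Stage 2 [36T→53T]: ω = 5217.3333×36/53 = 3543.8491 rpm, dir flips to +; running = +3543.8491
Stage 3 [16T→61T]: ω = 3543.8491×16/61 = 929.5342 rpm, dir flips to −; running = −929.5342
Stage 4 [54T→75T]: ω = 929.5342×54/75 = 669.2646 rpm, dir flips to +; running = +669.2646

+669.2646 rpm (same as input, |ω| = 669.2646 rpm)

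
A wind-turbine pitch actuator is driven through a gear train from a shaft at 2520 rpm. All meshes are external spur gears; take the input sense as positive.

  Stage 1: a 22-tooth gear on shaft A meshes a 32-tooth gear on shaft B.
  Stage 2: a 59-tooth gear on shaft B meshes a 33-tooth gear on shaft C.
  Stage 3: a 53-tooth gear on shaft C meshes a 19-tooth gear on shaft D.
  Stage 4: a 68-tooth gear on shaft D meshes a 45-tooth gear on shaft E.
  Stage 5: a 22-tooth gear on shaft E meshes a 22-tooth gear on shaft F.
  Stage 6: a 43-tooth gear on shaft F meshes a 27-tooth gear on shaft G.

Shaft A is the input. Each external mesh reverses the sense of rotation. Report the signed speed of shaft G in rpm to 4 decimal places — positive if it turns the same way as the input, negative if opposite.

Stage 1 [22T→32T]: ω = 2520.0000×22/32 = 1732.5000 rpm, dir flips to −; running = −1732.5000
Stage 2 [59T→33T]: ω = 1732.5000×59/33 = 3097.5000 rpm, dir flips to +; running = +3097.5000
Stage 3 [53T→19T]: ω = 3097.5000×53/19 = 8640.3947 rpm, dir flips to −; running = −8640.3947
Stage 4 [68T→45T]: ω = 8640.3947×68/45 = 13056.5965 rpm, dir flips to +; running = +13056.5965
Stage 5 [22T→22T]: ω = 13056.5965×22/22 = 13056.5965 rpm, dir flips to −; running = −13056.5965
Stage 6 [43T→27T]: ω = 13056.5965×43/27 = 20793.8389 rpm, dir flips to +; running = +20793.8389

+20793.8389 rpm (same as input, |ω| = 20793.8389 rpm)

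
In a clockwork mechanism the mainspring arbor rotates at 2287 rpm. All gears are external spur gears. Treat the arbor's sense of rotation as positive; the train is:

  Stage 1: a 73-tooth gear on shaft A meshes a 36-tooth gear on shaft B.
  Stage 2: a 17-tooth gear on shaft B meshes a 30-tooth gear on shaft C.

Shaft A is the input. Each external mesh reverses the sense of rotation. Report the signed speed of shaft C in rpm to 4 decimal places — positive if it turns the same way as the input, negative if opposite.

Stage 1 [73T→36T]: ω = 2287.0000×73/36 = 4637.5278 rpm, dir flips to −; running = −4637.5278
Stage 2 [17T→30T]: ω = 4637.5278×17/30 = 2627.9324 rpm, dir flips to +; running = +2627.9324

+2627.9324 rpm (same as input, |ω| = 2627.9324 rpm)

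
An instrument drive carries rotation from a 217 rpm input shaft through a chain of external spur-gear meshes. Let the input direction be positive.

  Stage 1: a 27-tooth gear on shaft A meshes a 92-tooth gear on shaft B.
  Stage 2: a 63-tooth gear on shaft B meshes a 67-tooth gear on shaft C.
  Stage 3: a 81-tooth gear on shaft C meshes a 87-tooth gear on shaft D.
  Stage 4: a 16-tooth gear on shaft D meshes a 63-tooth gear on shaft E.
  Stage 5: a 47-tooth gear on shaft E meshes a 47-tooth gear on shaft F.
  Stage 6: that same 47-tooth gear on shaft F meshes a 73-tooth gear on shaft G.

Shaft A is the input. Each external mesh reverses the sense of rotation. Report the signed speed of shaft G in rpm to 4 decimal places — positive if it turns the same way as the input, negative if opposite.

+9.1164 rpm (same as input, |ω| = 9.1164 rpm)

Stage 1 [27T→92T]: ω = 217.0000×27/92 = 63.6848 rpm, dir flips to −; running = −63.6848
Stage 2 [63T→67T]: ω = 63.6848×63/67 = 59.8827 rpm, dir flips to +; running = +59.8827
Stage 3 [81T→87T]: ω = 59.8827×81/87 = 55.7529 rpm, dir flips to −; running = −55.7529
Stage 4 [16T→63T]: ω = 55.7529×16/63 = 14.1595 rpm, dir flips to +; running = +14.1595
Stage 5 [47T→47T]: ω = 14.1595×47/47 = 14.1595 rpm, dir flips to −; running = −14.1595
Stage 6 [47T→73T]: ω = 14.1595×47/73 = 9.1164 rpm, dir flips to +; running = +9.1164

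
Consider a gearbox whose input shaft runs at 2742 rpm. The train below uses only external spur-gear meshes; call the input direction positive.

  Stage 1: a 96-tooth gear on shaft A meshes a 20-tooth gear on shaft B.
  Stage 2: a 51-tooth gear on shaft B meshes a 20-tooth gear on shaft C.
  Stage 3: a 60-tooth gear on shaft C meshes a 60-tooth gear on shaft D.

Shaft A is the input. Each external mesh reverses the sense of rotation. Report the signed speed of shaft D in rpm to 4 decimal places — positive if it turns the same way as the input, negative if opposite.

Stage 1 [96T→20T]: ω = 2742.0000×96/20 = 13161.6000 rpm, dir flips to −; running = −13161.6000
Stage 2 [51T→20T]: ω = 13161.6000×51/20 = 33562.0800 rpm, dir flips to +; running = +33562.0800
Stage 3 [60T→60T]: ω = 33562.0800×60/60 = 33562.0800 rpm, dir flips to −; running = −33562.0800

-33562.0800 rpm (opposite to input, |ω| = 33562.0800 rpm)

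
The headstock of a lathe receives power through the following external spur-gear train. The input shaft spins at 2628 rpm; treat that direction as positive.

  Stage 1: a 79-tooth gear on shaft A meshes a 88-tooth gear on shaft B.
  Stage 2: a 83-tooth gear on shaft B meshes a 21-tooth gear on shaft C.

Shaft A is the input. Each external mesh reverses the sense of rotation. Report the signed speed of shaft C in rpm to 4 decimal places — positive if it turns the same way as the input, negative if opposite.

Stage 1 [79T→88T]: ω = 2628.0000×79/88 = 2359.2273 rpm, dir flips to −; running = −2359.2273
Stage 2 [83T→21T]: ω = 2359.2273×83/21 = 9324.5649 rpm, dir flips to +; running = +9324.5649

+9324.5649 rpm (same as input, |ω| = 9324.5649 rpm)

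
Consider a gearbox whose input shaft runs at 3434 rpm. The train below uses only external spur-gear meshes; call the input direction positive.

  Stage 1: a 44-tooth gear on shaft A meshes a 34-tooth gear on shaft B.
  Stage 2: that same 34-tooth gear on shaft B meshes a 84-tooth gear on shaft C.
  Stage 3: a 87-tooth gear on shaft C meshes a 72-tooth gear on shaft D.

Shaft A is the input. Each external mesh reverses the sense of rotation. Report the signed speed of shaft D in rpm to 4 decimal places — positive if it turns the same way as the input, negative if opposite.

-2173.5040 rpm (opposite to input, |ω| = 2173.5040 rpm)

Stage 1 [44T→34T]: ω = 3434.0000×44/34 = 4444.0000 rpm, dir flips to −; running = −4444.0000
Stage 2 [34T→84T]: ω = 4444.0000×34/84 = 1798.7619 rpm, dir flips to +; running = +1798.7619
Stage 3 [87T→72T]: ω = 1798.7619×87/72 = 2173.5040 rpm, dir flips to −; running = −2173.5040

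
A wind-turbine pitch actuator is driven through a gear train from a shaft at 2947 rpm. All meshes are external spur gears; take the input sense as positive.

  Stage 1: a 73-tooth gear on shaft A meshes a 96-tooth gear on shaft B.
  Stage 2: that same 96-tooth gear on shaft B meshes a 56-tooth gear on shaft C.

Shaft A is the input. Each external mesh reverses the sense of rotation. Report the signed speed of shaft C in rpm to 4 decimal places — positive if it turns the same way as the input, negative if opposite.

+3841.6250 rpm (same as input, |ω| = 3841.6250 rpm)

Stage 1 [73T→96T]: ω = 2947.0000×73/96 = 2240.9479 rpm, dir flips to −; running = −2240.9479
Stage 2 [96T→56T]: ω = 2240.9479×96/56 = 3841.6250 rpm, dir flips to +; running = +3841.6250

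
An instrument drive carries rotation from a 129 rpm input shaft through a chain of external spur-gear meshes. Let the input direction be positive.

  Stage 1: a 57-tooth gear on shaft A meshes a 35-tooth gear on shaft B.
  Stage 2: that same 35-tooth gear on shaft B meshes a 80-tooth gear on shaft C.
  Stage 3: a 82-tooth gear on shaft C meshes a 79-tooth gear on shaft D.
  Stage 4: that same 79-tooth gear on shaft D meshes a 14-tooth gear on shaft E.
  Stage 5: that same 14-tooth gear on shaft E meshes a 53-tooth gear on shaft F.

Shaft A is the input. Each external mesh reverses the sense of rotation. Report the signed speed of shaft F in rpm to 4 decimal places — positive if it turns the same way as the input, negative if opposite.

Stage 1 [57T→35T]: ω = 129.0000×57/35 = 210.0857 rpm, dir flips to −; running = −210.0857
Stage 2 [35T→80T]: ω = 210.0857×35/80 = 91.9125 rpm, dir flips to +; running = +91.9125
Stage 3 [82T→79T]: ω = 91.9125×82/79 = 95.4028 rpm, dir flips to −; running = −95.4028
Stage 4 [79T→14T]: ω = 95.4028×79/14 = 538.3446 rpm, dir flips to +; running = +538.3446
Stage 5 [14T→53T]: ω = 538.3446×14/53 = 142.2042 rpm, dir flips to −; running = −142.2042

-142.2042 rpm (opposite to input, |ω| = 142.2042 rpm)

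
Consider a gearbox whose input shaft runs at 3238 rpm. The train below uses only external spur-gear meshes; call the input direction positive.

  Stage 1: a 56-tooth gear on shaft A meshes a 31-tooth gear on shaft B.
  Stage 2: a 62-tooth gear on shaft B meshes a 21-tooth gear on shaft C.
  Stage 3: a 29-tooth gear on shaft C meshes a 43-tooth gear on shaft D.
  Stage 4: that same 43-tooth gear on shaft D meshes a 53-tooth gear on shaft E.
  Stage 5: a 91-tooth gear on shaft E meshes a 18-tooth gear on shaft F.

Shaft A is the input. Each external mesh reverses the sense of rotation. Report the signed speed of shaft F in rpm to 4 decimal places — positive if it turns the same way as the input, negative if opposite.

Stage 1 [56T→31T]: ω = 3238.0000×56/31 = 5849.2903 rpm, dir flips to −; running = −5849.2903
Stage 2 [62T→21T]: ω = 5849.2903×62/21 = 17269.3333 rpm, dir flips to +; running = +17269.3333
Stage 3 [29T→43T]: ω = 17269.3333×29/43 = 11646.7597 rpm, dir flips to −; running = −11646.7597
Stage 4 [43T→53T]: ω = 11646.7597×43/53 = 9449.2579 rpm, dir flips to +; running = +9449.2579
Stage 5 [91T→18T]: ω = 9449.2579×91/18 = 47771.2481 rpm, dir flips to −; running = −47771.2481

-47771.2481 rpm (opposite to input, |ω| = 47771.2481 rpm)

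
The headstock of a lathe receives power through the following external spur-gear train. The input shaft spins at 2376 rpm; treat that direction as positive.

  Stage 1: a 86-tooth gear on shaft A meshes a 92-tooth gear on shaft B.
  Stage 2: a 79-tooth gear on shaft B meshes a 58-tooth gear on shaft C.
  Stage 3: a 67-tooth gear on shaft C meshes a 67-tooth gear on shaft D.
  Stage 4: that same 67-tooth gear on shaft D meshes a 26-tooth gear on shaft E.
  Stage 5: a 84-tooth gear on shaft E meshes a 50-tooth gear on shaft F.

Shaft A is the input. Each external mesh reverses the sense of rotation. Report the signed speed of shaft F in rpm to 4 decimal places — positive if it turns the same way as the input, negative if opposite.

-13096.8512 rpm (opposite to input, |ω| = 13096.8512 rpm)

Stage 1 [86T→92T]: ω = 2376.0000×86/92 = 2221.0435 rpm, dir flips to −; running = −2221.0435
Stage 2 [79T→58T]: ω = 2221.0435×79/58 = 3025.2144 rpm, dir flips to +; running = +3025.2144
Stage 3 [67T→67T]: ω = 3025.2144×67/67 = 3025.2144 rpm, dir flips to −; running = −3025.2144
Stage 4 [67T→26T]: ω = 3025.2144×67/26 = 7795.7448 rpm, dir flips to +; running = +7795.7448
Stage 5 [84T→50T]: ω = 7795.7448×84/50 = 13096.8512 rpm, dir flips to −; running = −13096.8512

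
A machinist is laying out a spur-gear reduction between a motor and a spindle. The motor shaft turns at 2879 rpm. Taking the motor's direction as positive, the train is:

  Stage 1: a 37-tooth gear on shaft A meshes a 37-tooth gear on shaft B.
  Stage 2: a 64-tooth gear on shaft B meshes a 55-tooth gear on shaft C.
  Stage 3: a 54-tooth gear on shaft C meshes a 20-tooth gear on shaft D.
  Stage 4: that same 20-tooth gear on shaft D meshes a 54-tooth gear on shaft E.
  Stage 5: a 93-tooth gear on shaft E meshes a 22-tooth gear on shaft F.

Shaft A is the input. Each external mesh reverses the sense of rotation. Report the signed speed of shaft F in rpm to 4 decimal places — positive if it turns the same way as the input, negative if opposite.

-14161.8248 rpm (opposite to input, |ω| = 14161.8248 rpm)

Stage 1 [37T→37T]: ω = 2879.0000×37/37 = 2879.0000 rpm, dir flips to −; running = −2879.0000
Stage 2 [64T→55T]: ω = 2879.0000×64/55 = 3350.1091 rpm, dir flips to +; running = +3350.1091
Stage 3 [54T→20T]: ω = 3350.1091×54/20 = 9045.2945 rpm, dir flips to −; running = −9045.2945
Stage 4 [20T→54T]: ω = 9045.2945×20/54 = 3350.1091 rpm, dir flips to +; running = +3350.1091
Stage 5 [93T→22T]: ω = 3350.1091×93/22 = 14161.8248 rpm, dir flips to −; running = −14161.8248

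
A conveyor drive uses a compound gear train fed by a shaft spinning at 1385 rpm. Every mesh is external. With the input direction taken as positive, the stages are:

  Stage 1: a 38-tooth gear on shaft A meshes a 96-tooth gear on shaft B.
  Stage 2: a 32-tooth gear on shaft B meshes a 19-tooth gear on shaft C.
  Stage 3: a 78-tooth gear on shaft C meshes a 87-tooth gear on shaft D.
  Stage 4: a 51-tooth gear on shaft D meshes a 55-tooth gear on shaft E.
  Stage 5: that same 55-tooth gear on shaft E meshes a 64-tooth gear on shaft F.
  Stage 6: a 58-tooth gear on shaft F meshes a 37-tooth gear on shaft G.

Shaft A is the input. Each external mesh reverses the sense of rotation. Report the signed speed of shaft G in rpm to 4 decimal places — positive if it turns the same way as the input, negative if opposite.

+1034.0709 rpm (same as input, |ω| = 1034.0709 rpm)

Stage 1 [38T→96T]: ω = 1385.0000×38/96 = 548.2292 rpm, dir flips to −; running = −548.2292
Stage 2 [32T→19T]: ω = 548.2292×32/19 = 923.3333 rpm, dir flips to +; running = +923.3333
Stage 3 [78T→87T]: ω = 923.3333×78/87 = 827.8161 rpm, dir flips to −; running = −827.8161
Stage 4 [51T→55T]: ω = 827.8161×51/55 = 767.6113 rpm, dir flips to +; running = +767.6113
Stage 5 [55T→64T]: ω = 767.6113×55/64 = 659.6659 rpm, dir flips to −; running = −659.6659
Stage 6 [58T→37T]: ω = 659.6659×58/37 = 1034.0709 rpm, dir flips to +; running = +1034.0709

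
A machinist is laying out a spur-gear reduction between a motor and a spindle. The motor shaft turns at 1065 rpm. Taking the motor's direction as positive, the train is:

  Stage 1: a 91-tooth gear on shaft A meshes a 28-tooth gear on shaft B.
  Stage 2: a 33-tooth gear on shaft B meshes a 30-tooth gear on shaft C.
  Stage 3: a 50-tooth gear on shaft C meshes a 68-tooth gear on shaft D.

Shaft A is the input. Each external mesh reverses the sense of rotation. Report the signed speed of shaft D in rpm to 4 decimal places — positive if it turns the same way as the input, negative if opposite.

-2799.5404 rpm (opposite to input, |ω| = 2799.5404 rpm)

Stage 1 [91T→28T]: ω = 1065.0000×91/28 = 3461.2500 rpm, dir flips to −; running = −3461.2500
Stage 2 [33T→30T]: ω = 3461.2500×33/30 = 3807.3750 rpm, dir flips to +; running = +3807.3750
Stage 3 [50T→68T]: ω = 3807.3750×50/68 = 2799.5404 rpm, dir flips to −; running = −2799.5404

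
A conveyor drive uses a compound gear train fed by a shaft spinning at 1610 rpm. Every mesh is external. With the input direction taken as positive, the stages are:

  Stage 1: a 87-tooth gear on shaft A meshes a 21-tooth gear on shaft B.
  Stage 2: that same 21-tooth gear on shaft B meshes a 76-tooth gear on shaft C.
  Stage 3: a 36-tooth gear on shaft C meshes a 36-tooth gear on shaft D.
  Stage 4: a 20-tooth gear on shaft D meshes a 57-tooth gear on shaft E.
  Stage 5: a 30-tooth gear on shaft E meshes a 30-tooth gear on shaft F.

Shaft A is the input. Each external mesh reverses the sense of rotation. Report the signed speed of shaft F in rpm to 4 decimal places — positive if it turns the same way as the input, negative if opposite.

Stage 1 [87T→21T]: ω = 1610.0000×87/21 = 6670.0000 rpm, dir flips to −; running = −6670.0000
Stage 2 [21T→76T]: ω = 6670.0000×21/76 = 1843.0263 rpm, dir flips to +; running = +1843.0263
Stage 3 [36T→36T]: ω = 1843.0263×36/36 = 1843.0263 rpm, dir flips to −; running = −1843.0263
Stage 4 [20T→57T]: ω = 1843.0263×20/57 = 646.6759 rpm, dir flips to +; running = +646.6759
Stage 5 [30T→30T]: ω = 646.6759×30/30 = 646.6759 rpm, dir flips to −; running = −646.6759

-646.6759 rpm (opposite to input, |ω| = 646.6759 rpm)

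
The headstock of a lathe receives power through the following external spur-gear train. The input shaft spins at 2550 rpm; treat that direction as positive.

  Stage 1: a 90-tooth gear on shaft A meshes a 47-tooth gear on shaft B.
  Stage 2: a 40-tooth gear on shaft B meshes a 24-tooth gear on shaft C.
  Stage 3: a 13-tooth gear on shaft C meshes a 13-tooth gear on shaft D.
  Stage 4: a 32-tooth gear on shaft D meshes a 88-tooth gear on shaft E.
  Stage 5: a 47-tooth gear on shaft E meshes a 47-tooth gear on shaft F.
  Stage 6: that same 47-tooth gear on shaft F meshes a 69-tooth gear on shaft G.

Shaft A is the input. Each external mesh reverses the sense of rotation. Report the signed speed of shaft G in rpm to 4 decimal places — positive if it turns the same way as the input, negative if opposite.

Stage 1 [90T→47T]: ω = 2550.0000×90/47 = 4882.9787 rpm, dir flips to −; running = −4882.9787
Stage 2 [40T→24T]: ω = 4882.9787×40/24 = 8138.2979 rpm, dir flips to +; running = +8138.2979
Stage 3 [13T→13T]: ω = 8138.2979×13/13 = 8138.2979 rpm, dir flips to −; running = −8138.2979
Stage 4 [32T→88T]: ω = 8138.2979×32/88 = 2959.3810 rpm, dir flips to +; running = +2959.3810
Stage 5 [47T→47T]: ω = 2959.3810×47/47 = 2959.3810 rpm, dir flips to −; running = −2959.3810
Stage 6 [47T→69T]: ω = 2959.3810×47/69 = 2015.8103 rpm, dir flips to +; running = +2015.8103

+2015.8103 rpm (same as input, |ω| = 2015.8103 rpm)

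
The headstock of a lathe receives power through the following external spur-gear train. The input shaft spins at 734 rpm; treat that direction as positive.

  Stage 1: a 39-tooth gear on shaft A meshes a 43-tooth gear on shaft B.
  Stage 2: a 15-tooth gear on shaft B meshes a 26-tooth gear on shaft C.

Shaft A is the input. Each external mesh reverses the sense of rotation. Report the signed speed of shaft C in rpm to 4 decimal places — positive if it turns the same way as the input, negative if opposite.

Stage 1 [39T→43T]: ω = 734.0000×39/43 = 665.7209 rpm, dir flips to −; running = −665.7209
Stage 2 [15T→26T]: ω = 665.7209×15/26 = 384.0698 rpm, dir flips to +; running = +384.0698

+384.0698 rpm (same as input, |ω| = 384.0698 rpm)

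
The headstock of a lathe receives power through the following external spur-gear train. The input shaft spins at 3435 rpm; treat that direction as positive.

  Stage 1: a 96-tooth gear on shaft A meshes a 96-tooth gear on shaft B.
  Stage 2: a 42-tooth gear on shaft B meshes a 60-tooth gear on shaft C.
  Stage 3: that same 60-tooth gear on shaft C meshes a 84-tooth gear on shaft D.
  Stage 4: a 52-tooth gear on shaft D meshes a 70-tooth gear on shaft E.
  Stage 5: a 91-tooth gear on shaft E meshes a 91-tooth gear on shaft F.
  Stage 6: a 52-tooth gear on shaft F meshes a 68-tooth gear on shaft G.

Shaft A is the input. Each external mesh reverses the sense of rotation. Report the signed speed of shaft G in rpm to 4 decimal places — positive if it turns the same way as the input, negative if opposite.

Stage 1 [96T→96T]: ω = 3435.0000×96/96 = 3435.0000 rpm, dir flips to −; running = −3435.0000
Stage 2 [42T→60T]: ω = 3435.0000×42/60 = 2404.5000 rpm, dir flips to +; running = +2404.5000
Stage 3 [60T→84T]: ω = 2404.5000×60/84 = 1717.5000 rpm, dir flips to −; running = −1717.5000
Stage 4 [52T→70T]: ω = 1717.5000×52/70 = 1275.8571 rpm, dir flips to +; running = +1275.8571
Stage 5 [91T→91T]: ω = 1275.8571×91/91 = 1275.8571 rpm, dir flips to −; running = −1275.8571
Stage 6 [52T→68T]: ω = 1275.8571×52/68 = 975.6555 rpm, dir flips to +; running = +975.6555

+975.6555 rpm (same as input, |ω| = 975.6555 rpm)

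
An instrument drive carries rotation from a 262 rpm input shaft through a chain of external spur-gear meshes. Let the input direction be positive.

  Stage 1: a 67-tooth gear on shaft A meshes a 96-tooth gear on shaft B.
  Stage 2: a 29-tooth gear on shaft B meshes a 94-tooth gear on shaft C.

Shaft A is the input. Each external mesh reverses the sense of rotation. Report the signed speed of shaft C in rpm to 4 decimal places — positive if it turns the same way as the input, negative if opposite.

+56.4125 rpm (same as input, |ω| = 56.4125 rpm)

Stage 1 [67T→96T]: ω = 262.0000×67/96 = 182.8542 rpm, dir flips to −; running = −182.8542
Stage 2 [29T→94T]: ω = 182.8542×29/94 = 56.4125 rpm, dir flips to +; running = +56.4125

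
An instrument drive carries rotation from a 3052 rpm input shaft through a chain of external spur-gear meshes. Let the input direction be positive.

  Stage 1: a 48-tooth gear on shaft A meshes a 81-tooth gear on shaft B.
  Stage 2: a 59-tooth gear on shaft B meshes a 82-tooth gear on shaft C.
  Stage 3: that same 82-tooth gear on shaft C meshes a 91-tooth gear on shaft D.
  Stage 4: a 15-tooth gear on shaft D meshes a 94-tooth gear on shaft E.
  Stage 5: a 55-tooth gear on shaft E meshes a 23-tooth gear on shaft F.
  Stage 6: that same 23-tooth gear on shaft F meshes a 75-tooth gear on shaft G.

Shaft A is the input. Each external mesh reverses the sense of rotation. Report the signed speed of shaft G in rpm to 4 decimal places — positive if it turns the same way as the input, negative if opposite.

Stage 1 [48T→81T]: ω = 3052.0000×48/81 = 1808.5926 rpm, dir flips to −; running = −1808.5926
Stage 2 [59T→82T]: ω = 1808.5926×59/82 = 1301.3044 rpm, dir flips to +; running = +1301.3044
Stage 3 [82T→91T]: ω = 1301.3044×82/91 = 1172.6040 rpm, dir flips to −; running = −1172.6040
Stage 4 [15T→94T]: ω = 1172.6040×15/94 = 187.1177 rpm, dir flips to +; running = +187.1177
Stage 5 [55T→23T]: ω = 187.1177×55/23 = 447.4553 rpm, dir flips to −; running = −447.4553
Stage 6 [23T→75T]: ω = 447.4553×23/75 = 137.2196 rpm, dir flips to +; running = +137.2196

+137.2196 rpm (same as input, |ω| = 137.2196 rpm)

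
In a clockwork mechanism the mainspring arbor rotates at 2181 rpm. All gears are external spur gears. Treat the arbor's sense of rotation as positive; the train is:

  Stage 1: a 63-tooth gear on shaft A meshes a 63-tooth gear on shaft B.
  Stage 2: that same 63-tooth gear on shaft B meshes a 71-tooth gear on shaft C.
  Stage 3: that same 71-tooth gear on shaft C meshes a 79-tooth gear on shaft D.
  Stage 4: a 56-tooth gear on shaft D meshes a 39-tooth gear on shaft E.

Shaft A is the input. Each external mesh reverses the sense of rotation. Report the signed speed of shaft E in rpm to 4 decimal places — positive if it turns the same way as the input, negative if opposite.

Stage 1 [63T→63T]: ω = 2181.0000×63/63 = 2181.0000 rpm, dir flips to −; running = −2181.0000
Stage 2 [63T→71T]: ω = 2181.0000×63/71 = 1935.2535 rpm, dir flips to +; running = +1935.2535
Stage 3 [71T→79T]: ω = 1935.2535×71/79 = 1739.2785 rpm, dir flips to −; running = −1739.2785
Stage 4 [56T→39T]: ω = 1739.2785×56/39 = 2497.4255 rpm, dir flips to +; running = +2497.4255

+2497.4255 rpm (same as input, |ω| = 2497.4255 rpm)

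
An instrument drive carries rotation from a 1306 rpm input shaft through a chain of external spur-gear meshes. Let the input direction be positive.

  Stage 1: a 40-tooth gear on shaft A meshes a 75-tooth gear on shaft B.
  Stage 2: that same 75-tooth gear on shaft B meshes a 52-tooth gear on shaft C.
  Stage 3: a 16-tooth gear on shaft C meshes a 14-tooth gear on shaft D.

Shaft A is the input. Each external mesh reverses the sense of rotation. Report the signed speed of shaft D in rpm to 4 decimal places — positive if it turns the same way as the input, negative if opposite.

Stage 1 [40T→75T]: ω = 1306.0000×40/75 = 696.5333 rpm, dir flips to −; running = −696.5333
Stage 2 [75T→52T]: ω = 696.5333×75/52 = 1004.6154 rpm, dir flips to +; running = +1004.6154
Stage 3 [16T→14T]: ω = 1004.6154×16/14 = 1148.1319 rpm, dir flips to −; running = −1148.1319

-1148.1319 rpm (opposite to input, |ω| = 1148.1319 rpm)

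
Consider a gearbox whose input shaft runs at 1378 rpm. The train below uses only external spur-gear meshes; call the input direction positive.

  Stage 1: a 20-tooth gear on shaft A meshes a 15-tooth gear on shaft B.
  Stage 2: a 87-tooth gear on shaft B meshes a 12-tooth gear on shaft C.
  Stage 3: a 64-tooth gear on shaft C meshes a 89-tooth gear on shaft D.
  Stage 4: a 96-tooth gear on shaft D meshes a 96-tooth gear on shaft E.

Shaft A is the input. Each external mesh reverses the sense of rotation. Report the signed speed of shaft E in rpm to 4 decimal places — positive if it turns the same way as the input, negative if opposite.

Stage 1 [20T→15T]: ω = 1378.0000×20/15 = 1837.3333 rpm, dir flips to −; running = −1837.3333
Stage 2 [87T→12T]: ω = 1837.3333×87/12 = 13320.6667 rpm, dir flips to +; running = +13320.6667
Stage 3 [64T→89T]: ω = 13320.6667×64/89 = 9578.9064 rpm, dir flips to −; running = −9578.9064
Stage 4 [96T→96T]: ω = 9578.9064×96/96 = 9578.9064 rpm, dir flips to +; running = +9578.9064

+9578.9064 rpm (same as input, |ω| = 9578.9064 rpm)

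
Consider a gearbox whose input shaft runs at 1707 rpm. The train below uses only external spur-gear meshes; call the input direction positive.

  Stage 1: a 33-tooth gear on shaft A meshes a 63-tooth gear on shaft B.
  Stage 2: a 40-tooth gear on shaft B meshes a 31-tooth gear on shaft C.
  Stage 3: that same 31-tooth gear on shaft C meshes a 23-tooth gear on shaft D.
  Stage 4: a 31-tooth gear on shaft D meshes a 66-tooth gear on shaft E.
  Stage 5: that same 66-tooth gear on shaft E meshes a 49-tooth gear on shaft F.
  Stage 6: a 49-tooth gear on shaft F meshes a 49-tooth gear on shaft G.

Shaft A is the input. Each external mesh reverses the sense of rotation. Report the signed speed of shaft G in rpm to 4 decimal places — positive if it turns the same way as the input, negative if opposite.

+983.7952 rpm (same as input, |ω| = 983.7952 rpm)

Stage 1 [33T→63T]: ω = 1707.0000×33/63 = 894.1429 rpm, dir flips to −; running = −894.1429
Stage 2 [40T→31T]: ω = 894.1429×40/31 = 1153.7327 rpm, dir flips to +; running = +1153.7327
Stage 3 [31T→23T]: ω = 1153.7327×31/23 = 1555.0311 rpm, dir flips to −; running = −1555.0311
Stage 4 [31T→66T]: ω = 1555.0311×31/66 = 730.3934 rpm, dir flips to +; running = +730.3934
Stage 5 [66T→49T]: ω = 730.3934×66/49 = 983.7952 rpm, dir flips to −; running = −983.7952
Stage 6 [49T→49T]: ω = 983.7952×49/49 = 983.7952 rpm, dir flips to +; running = +983.7952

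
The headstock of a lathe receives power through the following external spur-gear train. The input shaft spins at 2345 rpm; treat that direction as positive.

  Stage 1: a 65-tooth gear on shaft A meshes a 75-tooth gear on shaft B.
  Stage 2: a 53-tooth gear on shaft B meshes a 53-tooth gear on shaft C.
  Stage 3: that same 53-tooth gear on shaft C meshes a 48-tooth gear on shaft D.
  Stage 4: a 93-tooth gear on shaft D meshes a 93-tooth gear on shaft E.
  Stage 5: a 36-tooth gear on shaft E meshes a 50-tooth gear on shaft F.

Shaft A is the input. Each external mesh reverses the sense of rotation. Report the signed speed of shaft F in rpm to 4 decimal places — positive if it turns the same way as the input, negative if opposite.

-1615.7050 rpm (opposite to input, |ω| = 1615.7050 rpm)

Stage 1 [65T→75T]: ω = 2345.0000×65/75 = 2032.3333 rpm, dir flips to −; running = −2032.3333
Stage 2 [53T→53T]: ω = 2032.3333×53/53 = 2032.3333 rpm, dir flips to +; running = +2032.3333
Stage 3 [53T→48T]: ω = 2032.3333×53/48 = 2244.0347 rpm, dir flips to −; running = −2244.0347
Stage 4 [93T→93T]: ω = 2244.0347×93/93 = 2244.0347 rpm, dir flips to +; running = +2244.0347
Stage 5 [36T→50T]: ω = 2244.0347×36/50 = 1615.7050 rpm, dir flips to −; running = −1615.7050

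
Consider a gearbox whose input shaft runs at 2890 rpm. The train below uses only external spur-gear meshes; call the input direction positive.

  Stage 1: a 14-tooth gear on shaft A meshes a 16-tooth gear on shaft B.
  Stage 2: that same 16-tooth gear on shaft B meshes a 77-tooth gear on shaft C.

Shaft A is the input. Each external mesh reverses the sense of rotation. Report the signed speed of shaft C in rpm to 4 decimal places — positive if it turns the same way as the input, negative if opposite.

Stage 1 [14T→16T]: ω = 2890.0000×14/16 = 2528.7500 rpm, dir flips to −; running = −2528.7500
Stage 2 [16T→77T]: ω = 2528.7500×16/77 = 525.4545 rpm, dir flips to +; running = +525.4545

+525.4545 rpm (same as input, |ω| = 525.4545 rpm)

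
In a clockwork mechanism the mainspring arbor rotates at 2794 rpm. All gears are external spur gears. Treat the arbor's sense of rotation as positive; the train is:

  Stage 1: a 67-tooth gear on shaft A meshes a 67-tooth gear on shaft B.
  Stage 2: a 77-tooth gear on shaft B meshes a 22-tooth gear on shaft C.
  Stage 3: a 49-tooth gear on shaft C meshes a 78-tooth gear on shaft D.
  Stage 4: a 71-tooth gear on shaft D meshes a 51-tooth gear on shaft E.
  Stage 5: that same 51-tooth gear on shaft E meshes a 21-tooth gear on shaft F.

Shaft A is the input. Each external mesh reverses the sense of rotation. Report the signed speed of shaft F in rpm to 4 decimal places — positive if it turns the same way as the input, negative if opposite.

Stage 1 [67T→67T]: ω = 2794.0000×67/67 = 2794.0000 rpm, dir flips to −; running = −2794.0000
Stage 2 [77T→22T]: ω = 2794.0000×77/22 = 9779.0000 rpm, dir flips to +; running = +9779.0000
Stage 3 [49T→78T]: ω = 9779.0000×49/78 = 6143.2179 rpm, dir flips to −; running = −6143.2179
Stage 4 [71T→51T]: ω = 6143.2179×71/51 = 8552.3230 rpm, dir flips to +; running = +8552.3230
Stage 5 [51T→21T]: ω = 8552.3230×51/21 = 20769.9274 rpm, dir flips to −; running = −20769.9274

-20769.9274 rpm (opposite to input, |ω| = 20769.9274 rpm)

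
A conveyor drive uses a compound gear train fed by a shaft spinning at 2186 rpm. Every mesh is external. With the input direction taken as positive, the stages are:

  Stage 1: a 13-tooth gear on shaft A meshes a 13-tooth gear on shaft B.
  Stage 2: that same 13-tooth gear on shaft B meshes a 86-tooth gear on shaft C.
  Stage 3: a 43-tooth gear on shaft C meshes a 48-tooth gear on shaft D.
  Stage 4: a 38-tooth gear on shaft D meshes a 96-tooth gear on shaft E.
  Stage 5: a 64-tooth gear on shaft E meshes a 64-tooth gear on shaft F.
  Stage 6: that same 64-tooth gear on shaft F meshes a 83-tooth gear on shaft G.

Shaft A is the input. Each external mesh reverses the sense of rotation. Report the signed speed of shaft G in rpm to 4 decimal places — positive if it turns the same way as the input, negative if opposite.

+90.3517 rpm (same as input, |ω| = 90.3517 rpm)

Stage 1 [13T→13T]: ω = 2186.0000×13/13 = 2186.0000 rpm, dir flips to −; running = −2186.0000
Stage 2 [13T→86T]: ω = 2186.0000×13/86 = 330.4419 rpm, dir flips to +; running = +330.4419
Stage 3 [43T→48T]: ω = 330.4419×43/48 = 296.0208 rpm, dir flips to −; running = −296.0208
Stage 4 [38T→96T]: ω = 296.0208×38/96 = 117.1749 rpm, dir flips to +; running = +117.1749
Stage 5 [64T→64T]: ω = 117.1749×64/64 = 117.1749 rpm, dir flips to −; running = −117.1749
Stage 6 [64T→83T]: ω = 117.1749×64/83 = 90.3517 rpm, dir flips to +; running = +90.3517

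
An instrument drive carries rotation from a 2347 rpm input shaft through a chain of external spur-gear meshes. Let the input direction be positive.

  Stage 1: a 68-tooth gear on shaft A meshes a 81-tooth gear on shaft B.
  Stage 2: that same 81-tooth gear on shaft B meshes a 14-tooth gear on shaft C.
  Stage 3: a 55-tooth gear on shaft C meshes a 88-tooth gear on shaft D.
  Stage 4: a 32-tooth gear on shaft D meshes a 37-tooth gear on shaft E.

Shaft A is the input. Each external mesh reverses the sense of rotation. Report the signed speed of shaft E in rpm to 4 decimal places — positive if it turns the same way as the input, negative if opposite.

Stage 1 [68T→81T]: ω = 2347.0000×68/81 = 1970.3210 rpm, dir flips to −; running = −1970.3210
Stage 2 [81T→14T]: ω = 1970.3210×81/14 = 11399.7143 rpm, dir flips to +; running = +11399.7143
Stage 3 [55T→88T]: ω = 11399.7143×55/88 = 7124.8214 rpm, dir flips to −; running = −7124.8214
Stage 4 [32T→37T]: ω = 7124.8214×32/37 = 6162.0077 rpm, dir flips to +; running = +6162.0077

+6162.0077 rpm (same as input, |ω| = 6162.0077 rpm)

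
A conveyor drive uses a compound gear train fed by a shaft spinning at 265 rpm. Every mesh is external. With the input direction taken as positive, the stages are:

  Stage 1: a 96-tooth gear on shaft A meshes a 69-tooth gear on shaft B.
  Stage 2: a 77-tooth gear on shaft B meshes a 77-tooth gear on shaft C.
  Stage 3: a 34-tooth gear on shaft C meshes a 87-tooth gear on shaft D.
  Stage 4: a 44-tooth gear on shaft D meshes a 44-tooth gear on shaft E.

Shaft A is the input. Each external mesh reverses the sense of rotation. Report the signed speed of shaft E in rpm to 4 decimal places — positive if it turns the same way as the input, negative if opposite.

+144.0880 rpm (same as input, |ω| = 144.0880 rpm)

Stage 1 [96T→69T]: ω = 265.0000×96/69 = 368.6957 rpm, dir flips to −; running = −368.6957
Stage 2 [77T→77T]: ω = 368.6957×77/77 = 368.6957 rpm, dir flips to +; running = +368.6957
Stage 3 [34T→87T]: ω = 368.6957×34/87 = 144.0880 rpm, dir flips to −; running = −144.0880
Stage 4 [44T→44T]: ω = 144.0880×44/44 = 144.0880 rpm, dir flips to +; running = +144.0880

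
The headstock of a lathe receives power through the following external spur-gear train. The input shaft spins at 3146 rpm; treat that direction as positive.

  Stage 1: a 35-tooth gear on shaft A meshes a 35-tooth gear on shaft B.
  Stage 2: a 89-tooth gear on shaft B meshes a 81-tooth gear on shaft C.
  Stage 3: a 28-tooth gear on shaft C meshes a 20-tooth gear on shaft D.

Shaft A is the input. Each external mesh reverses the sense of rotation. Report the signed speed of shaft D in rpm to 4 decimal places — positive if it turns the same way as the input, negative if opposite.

-4839.4025 rpm (opposite to input, |ω| = 4839.4025 rpm)

Stage 1 [35T→35T]: ω = 3146.0000×35/35 = 3146.0000 rpm, dir flips to −; running = −3146.0000
Stage 2 [89T→81T]: ω = 3146.0000×89/81 = 3456.7160 rpm, dir flips to +; running = +3456.7160
Stage 3 [28T→20T]: ω = 3456.7160×28/20 = 4839.4025 rpm, dir flips to −; running = −4839.4025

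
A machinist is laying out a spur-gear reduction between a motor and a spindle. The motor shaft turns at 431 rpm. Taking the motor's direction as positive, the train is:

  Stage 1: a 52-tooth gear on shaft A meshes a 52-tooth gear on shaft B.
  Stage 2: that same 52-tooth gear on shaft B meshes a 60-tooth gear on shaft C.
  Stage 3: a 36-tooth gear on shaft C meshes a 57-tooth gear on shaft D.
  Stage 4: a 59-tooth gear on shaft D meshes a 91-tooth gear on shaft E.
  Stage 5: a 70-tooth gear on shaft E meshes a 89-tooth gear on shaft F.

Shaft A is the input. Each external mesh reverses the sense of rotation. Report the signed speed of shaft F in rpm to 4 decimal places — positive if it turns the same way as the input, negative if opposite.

-120.3028 rpm (opposite to input, |ω| = 120.3028 rpm)

Stage 1 [52T→52T]: ω = 431.0000×52/52 = 431.0000 rpm, dir flips to −; running = −431.0000
Stage 2 [52T→60T]: ω = 431.0000×52/60 = 373.5333 rpm, dir flips to +; running = +373.5333
Stage 3 [36T→57T]: ω = 373.5333×36/57 = 235.9158 rpm, dir flips to −; running = −235.9158
Stage 4 [59T→91T]: ω = 235.9158×59/91 = 152.9564 rpm, dir flips to +; running = +152.9564
Stage 5 [70T→89T]: ω = 152.9564×70/89 = 120.3028 rpm, dir flips to −; running = −120.3028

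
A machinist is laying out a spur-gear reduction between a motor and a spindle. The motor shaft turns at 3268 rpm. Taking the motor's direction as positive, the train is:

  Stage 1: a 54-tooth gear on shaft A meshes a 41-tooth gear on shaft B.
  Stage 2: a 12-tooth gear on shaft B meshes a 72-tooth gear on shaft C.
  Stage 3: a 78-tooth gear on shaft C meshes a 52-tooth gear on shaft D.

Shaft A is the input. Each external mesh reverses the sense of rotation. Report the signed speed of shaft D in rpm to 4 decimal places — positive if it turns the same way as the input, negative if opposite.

Stage 1 [54T→41T]: ω = 3268.0000×54/41 = 4304.1951 rpm, dir flips to −; running = −4304.1951
Stage 2 [12T→72T]: ω = 4304.1951×12/72 = 717.3659 rpm, dir flips to +; running = +717.3659
Stage 3 [78T→52T]: ω = 717.3659×78/52 = 1076.0488 rpm, dir flips to −; running = −1076.0488

-1076.0488 rpm (opposite to input, |ω| = 1076.0488 rpm)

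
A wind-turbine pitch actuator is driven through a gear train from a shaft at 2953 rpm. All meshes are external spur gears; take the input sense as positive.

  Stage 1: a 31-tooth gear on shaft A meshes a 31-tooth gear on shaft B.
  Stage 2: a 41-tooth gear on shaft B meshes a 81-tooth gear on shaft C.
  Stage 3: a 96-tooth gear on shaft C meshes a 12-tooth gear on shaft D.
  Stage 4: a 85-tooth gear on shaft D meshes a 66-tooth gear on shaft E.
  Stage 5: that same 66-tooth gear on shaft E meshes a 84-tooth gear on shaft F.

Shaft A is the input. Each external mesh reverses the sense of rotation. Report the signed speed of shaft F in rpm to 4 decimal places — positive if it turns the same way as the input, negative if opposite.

Stage 1 [31T→31T]: ω = 2953.0000×31/31 = 2953.0000 rpm, dir flips to −; running = −2953.0000
Stage 2 [41T→81T]: ω = 2953.0000×41/81 = 1494.7284 rpm, dir flips to +; running = +1494.7284
Stage 3 [96T→12T]: ω = 1494.7284×96/12 = 11957.8272 rpm, dir flips to −; running = −11957.8272
Stage 4 [85T→66T]: ω = 11957.8272×85/66 = 15400.2319 rpm, dir flips to +; running = +15400.2319
Stage 5 [66T→84T]: ω = 15400.2319×66/84 = 12100.1822 rpm, dir flips to −; running = −12100.1822

-12100.1822 rpm (opposite to input, |ω| = 12100.1822 rpm)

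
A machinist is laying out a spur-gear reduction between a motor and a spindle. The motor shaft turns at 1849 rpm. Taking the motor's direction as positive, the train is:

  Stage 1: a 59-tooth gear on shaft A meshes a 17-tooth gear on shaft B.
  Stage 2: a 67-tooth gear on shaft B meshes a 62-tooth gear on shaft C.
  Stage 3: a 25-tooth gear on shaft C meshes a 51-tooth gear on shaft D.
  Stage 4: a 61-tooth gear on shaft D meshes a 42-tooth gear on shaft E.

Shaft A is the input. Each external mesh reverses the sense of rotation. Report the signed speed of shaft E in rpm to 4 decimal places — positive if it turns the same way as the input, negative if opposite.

Stage 1 [59T→17T]: ω = 1849.0000×59/17 = 6417.1176 rpm, dir flips to −; running = −6417.1176
Stage 2 [67T→62T]: ω = 6417.1176×67/62 = 6934.6271 rpm, dir flips to +; running = +6934.6271
Stage 3 [25T→51T]: ω = 6934.6271×25/51 = 3399.3270 rpm, dir flips to −; running = −3399.3270
Stage 4 [61T→42T]: ω = 3399.3270×61/42 = 4937.1178 rpm, dir flips to +; running = +4937.1178

+4937.1178 rpm (same as input, |ω| = 4937.1178 rpm)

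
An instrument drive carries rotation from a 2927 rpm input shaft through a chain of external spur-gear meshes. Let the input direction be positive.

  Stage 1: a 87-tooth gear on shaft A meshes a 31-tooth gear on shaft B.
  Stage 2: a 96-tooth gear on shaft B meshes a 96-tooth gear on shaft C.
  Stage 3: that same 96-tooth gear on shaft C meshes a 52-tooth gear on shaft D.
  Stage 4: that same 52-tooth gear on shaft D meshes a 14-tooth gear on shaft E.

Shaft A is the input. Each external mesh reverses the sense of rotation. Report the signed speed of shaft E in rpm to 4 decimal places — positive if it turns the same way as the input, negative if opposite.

+56327.8894 rpm (same as input, |ω| = 56327.8894 rpm)

Stage 1 [87T→31T]: ω = 2927.0000×87/31 = 8214.4839 rpm, dir flips to −; running = −8214.4839
Stage 2 [96T→96T]: ω = 8214.4839×96/96 = 8214.4839 rpm, dir flips to +; running = +8214.4839
Stage 3 [96T→52T]: ω = 8214.4839×96/52 = 15165.2010 rpm, dir flips to −; running = −15165.2010
Stage 4 [52T→14T]: ω = 15165.2010×52/14 = 56327.8894 rpm, dir flips to +; running = +56327.8894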